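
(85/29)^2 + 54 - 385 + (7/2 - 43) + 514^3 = 228409514677/1682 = 135796382.09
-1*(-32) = 32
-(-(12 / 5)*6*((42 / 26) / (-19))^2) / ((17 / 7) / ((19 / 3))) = 74088 / 272935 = 0.27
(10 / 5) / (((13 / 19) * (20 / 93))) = 1767 / 130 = 13.59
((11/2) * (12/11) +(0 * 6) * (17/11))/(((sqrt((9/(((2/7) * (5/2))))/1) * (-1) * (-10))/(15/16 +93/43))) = 2133 * sqrt(35)/24080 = 0.52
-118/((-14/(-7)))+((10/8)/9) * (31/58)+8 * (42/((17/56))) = 1047.90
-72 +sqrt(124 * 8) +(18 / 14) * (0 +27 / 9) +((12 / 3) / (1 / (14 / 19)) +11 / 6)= -50563 / 798 +4 * sqrt(62)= -31.87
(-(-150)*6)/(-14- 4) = -50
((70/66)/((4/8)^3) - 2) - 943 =-30905/33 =-936.52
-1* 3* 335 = -1005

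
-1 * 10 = -10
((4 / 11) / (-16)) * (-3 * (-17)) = -51 / 44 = -1.16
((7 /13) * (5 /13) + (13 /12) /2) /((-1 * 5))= -3037 /20280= -0.15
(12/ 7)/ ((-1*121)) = -12/ 847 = -0.01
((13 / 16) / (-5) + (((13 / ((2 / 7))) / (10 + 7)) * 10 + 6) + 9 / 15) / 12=2.77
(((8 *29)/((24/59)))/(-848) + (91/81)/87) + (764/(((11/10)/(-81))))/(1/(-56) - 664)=13698741640417/162955617264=84.06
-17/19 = -0.89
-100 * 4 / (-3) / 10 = 13.33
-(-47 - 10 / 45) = 425 / 9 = 47.22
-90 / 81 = -10 / 9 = -1.11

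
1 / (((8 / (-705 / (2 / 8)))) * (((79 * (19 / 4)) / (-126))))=177660 / 1501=118.36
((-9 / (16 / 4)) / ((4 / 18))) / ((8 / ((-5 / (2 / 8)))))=405 / 16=25.31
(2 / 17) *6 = 12 / 17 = 0.71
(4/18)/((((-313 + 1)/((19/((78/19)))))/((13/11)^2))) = -361/78408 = -0.00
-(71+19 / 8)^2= -344569 / 64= -5383.89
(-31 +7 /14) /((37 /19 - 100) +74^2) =-1159 /204362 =-0.01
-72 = -72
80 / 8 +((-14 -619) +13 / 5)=-3102 / 5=-620.40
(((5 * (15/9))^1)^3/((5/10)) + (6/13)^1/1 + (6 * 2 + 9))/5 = 413783/1755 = 235.77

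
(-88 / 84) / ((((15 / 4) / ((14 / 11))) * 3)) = -16 / 135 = -0.12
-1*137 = -137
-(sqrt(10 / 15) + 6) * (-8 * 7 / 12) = 14 * sqrt(6) / 9 + 28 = 31.81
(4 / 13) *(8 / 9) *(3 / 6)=0.14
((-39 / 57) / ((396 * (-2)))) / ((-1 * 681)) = -13 / 10247688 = -0.00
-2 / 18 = -1 / 9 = -0.11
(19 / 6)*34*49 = 15827 / 3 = 5275.67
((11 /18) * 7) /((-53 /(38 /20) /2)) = -1463 /4770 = -0.31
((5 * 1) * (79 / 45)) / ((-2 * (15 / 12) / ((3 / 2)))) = -79 / 15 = -5.27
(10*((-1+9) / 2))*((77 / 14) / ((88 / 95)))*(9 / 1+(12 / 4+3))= 7125 / 2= 3562.50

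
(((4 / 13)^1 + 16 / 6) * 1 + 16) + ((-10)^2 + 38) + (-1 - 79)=3002 / 39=76.97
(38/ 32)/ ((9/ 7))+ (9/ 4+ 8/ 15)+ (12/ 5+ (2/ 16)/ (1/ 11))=5387/ 720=7.48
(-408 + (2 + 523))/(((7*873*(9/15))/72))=1560/679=2.30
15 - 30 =-15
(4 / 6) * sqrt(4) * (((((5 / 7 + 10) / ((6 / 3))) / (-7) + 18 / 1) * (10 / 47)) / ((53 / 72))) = 810720 / 122059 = 6.64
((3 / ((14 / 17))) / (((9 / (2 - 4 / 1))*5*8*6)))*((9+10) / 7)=-323 / 35280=-0.01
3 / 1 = 3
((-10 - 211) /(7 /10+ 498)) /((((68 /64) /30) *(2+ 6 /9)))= -23400 /4987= -4.69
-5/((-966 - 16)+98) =5/884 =0.01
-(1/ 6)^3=-1/ 216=-0.00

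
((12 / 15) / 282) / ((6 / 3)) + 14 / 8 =4939 / 2820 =1.75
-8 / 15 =-0.53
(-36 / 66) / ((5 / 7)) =-42 / 55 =-0.76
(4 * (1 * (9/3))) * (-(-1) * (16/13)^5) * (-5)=-62914560/371293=-169.45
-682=-682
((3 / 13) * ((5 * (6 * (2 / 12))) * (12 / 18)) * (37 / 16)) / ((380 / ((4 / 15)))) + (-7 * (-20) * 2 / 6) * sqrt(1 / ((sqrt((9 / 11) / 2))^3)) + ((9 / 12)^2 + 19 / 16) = 51907 / 29640 + 140 * 22^(3 / 4) * sqrt(3) / 27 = 92.98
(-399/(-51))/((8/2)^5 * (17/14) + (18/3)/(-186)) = 28861/4586889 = 0.01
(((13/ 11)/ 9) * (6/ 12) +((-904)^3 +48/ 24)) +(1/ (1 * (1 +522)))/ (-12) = -153003781652731/ 207108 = -738763261.93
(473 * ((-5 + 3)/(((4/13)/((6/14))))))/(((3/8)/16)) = -393536/7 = -56219.43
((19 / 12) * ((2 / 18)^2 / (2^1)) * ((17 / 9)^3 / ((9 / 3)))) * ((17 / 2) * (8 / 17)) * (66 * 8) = 8214536 / 177147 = 46.37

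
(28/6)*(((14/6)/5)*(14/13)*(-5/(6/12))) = -23.45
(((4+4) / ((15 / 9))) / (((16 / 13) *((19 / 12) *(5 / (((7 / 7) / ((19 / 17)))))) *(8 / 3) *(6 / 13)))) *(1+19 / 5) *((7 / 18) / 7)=0.10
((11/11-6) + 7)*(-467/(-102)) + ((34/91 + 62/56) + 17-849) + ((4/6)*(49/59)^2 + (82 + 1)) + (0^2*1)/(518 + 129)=-2270676643/3077204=-737.90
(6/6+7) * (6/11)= 48/11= 4.36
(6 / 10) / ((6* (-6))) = -1 / 60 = -0.02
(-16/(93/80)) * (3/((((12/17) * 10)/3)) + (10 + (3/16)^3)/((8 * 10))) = -458779/23808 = -19.27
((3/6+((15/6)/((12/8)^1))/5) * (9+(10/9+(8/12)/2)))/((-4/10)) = -1175/54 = -21.76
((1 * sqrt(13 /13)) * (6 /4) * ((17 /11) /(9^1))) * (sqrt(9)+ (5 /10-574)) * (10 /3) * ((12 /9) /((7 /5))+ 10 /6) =-69275 /54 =-1282.87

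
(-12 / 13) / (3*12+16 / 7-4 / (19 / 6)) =-399 / 16003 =-0.02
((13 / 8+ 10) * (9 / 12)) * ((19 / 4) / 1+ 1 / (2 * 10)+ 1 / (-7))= 45477 / 1120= 40.60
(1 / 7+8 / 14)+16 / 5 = 137 / 35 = 3.91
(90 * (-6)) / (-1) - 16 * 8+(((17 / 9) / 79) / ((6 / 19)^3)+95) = 77979635 / 153576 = 507.76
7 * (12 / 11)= 84 / 11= 7.64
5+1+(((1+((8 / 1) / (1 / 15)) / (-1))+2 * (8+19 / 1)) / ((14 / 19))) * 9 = -11031 / 14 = -787.93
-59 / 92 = -0.64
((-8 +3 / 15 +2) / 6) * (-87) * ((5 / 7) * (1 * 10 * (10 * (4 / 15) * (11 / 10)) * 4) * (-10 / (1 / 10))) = -14801600 / 21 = -704838.10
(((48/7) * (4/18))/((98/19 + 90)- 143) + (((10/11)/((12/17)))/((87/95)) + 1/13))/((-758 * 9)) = -229788005/1080087460452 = -0.00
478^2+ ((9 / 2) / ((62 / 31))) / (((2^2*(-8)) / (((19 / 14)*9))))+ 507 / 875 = 51180353417 / 224000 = 228483.72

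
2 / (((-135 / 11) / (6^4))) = -1056 / 5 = -211.20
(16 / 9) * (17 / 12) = 2.52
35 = 35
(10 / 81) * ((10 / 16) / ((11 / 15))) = 125 / 1188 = 0.11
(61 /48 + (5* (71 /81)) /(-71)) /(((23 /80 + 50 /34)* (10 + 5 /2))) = 53278 /968355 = 0.06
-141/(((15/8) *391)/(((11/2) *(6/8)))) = -1551/1955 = -0.79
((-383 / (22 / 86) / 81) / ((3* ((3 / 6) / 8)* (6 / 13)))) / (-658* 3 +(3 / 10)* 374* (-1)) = 8563880 / 83646189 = 0.10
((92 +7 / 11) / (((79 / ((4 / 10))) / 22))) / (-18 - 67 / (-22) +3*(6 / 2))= -89672 / 51745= -1.73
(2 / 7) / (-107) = -2 / 749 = -0.00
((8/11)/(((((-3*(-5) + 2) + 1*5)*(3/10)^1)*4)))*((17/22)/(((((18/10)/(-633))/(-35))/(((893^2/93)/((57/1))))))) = 131731229875/3342141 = 39415.22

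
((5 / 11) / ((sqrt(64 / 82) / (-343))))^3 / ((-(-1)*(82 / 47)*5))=-47415488225*sqrt(82) / 681472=-630055.98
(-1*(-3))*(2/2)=3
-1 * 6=-6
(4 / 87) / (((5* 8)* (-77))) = -1 / 66990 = -0.00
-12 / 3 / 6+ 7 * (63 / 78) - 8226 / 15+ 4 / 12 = -211801 / 390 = -543.08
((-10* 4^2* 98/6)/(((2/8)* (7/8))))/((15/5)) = -35840/9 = -3982.22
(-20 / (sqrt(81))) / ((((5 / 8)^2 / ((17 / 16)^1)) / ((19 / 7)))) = -5168 / 315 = -16.41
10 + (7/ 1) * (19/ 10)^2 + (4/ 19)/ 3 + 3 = 218539/ 5700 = 38.34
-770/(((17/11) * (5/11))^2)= -2254714/1445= -1560.36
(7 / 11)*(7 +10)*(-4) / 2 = -238 / 11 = -21.64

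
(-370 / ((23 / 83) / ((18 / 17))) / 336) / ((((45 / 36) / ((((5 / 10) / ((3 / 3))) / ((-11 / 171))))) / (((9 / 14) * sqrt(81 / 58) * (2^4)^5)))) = 16726001319936 * sqrt(58) / 6111721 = 20842154.12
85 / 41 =2.07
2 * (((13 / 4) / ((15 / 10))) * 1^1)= 13 / 3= 4.33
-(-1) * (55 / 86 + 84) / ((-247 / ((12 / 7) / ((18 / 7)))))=-7279 / 31863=-0.23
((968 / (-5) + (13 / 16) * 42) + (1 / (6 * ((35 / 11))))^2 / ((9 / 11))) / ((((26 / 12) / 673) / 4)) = -85194123089 / 429975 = -198137.39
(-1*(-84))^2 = 7056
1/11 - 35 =-384/11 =-34.91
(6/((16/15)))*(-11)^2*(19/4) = 103455/32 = 3232.97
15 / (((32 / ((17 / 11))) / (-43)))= -31.15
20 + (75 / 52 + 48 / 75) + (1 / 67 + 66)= 7673269 / 87100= 88.10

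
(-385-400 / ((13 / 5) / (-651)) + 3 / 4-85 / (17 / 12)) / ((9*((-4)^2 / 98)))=254060051 / 3744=67857.92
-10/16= -5/8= -0.62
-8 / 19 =-0.42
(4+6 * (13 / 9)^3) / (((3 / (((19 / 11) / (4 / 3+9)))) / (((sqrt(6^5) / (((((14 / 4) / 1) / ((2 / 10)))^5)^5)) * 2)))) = 27368068481024 * sqrt(6) / 3679757947101034176865234673023223876953125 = 0.00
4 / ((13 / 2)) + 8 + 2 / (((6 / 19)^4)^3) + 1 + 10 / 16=2033575.91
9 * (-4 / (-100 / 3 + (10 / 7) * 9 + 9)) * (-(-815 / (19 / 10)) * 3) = 18484200 / 4579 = 4036.73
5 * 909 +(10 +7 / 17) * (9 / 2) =156123 / 34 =4591.85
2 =2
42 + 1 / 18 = 757 / 18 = 42.06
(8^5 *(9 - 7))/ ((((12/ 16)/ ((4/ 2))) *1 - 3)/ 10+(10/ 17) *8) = 89128960/ 6043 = 14749.12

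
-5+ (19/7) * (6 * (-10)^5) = -11400035/7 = -1628576.43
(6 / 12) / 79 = 1 / 158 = 0.01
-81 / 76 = -1.07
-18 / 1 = -18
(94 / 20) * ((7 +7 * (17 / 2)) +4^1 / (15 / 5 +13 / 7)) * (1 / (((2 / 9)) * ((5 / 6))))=1708.67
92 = 92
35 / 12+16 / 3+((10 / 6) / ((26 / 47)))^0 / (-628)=1295 / 157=8.25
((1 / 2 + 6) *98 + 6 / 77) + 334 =74773 / 77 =971.08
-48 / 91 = -0.53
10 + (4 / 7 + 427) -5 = 3028 / 7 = 432.57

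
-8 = -8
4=4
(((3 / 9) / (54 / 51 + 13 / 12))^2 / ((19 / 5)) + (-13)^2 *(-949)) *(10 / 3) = -5819281614710 / 10885233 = -534603.31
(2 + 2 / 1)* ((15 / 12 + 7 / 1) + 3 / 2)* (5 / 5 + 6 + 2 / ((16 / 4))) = 585 / 2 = 292.50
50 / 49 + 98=4852 / 49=99.02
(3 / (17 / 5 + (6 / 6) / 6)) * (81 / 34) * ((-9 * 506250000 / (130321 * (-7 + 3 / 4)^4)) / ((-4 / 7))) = 19046845440 / 237053899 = 80.35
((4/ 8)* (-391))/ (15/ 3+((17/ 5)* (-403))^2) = -9775/ 93872652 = -0.00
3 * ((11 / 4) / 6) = 11 / 8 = 1.38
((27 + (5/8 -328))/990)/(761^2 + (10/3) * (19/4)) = -801/1528921240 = -0.00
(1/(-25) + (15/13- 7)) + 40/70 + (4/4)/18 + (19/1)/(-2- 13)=-267233/40950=-6.53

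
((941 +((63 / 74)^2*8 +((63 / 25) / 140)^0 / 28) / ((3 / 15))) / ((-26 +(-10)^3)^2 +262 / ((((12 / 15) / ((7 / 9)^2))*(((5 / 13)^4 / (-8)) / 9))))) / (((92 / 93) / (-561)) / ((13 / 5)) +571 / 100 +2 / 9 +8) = 41729418466003125 / 240186413654140827944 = 0.00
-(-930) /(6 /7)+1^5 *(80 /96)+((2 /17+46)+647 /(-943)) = 108811843 /96186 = 1131.26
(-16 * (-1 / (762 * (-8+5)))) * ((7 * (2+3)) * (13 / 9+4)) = -13720 / 10287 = -1.33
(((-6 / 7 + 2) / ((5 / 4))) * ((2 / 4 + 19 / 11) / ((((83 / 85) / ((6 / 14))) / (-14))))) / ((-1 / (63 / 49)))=14688 / 913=16.09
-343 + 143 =-200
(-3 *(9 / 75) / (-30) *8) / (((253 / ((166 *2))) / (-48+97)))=195216 / 31625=6.17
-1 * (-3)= 3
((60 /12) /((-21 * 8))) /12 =-5 /2016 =-0.00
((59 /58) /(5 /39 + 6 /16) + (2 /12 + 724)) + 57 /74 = 726.96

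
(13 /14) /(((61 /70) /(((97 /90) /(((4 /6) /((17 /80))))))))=0.37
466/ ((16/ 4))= 233/ 2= 116.50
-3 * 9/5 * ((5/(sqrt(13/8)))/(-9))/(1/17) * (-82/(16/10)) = -10455 * sqrt(26)/26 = -2050.39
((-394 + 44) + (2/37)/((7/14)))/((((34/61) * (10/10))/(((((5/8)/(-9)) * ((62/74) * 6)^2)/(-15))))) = -379453733/5166606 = -73.44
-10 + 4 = -6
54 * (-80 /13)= -4320 /13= -332.31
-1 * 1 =-1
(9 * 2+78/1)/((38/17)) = 816/19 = 42.95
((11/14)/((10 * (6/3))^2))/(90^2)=11/45360000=0.00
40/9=4.44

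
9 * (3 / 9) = 3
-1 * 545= -545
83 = 83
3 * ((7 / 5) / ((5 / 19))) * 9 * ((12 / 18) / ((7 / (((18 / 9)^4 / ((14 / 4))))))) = 62.54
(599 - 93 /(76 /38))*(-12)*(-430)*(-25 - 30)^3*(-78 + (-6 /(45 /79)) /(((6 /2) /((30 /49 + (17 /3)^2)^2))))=1820321029823479.60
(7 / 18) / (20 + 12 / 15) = 35 / 1872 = 0.02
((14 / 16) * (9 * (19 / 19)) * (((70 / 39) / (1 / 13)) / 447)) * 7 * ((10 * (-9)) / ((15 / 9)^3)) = -83349 / 1490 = -55.94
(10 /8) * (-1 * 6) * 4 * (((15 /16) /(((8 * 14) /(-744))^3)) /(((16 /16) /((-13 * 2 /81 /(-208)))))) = 2234325 /175616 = 12.72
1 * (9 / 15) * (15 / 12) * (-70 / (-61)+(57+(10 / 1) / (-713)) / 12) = 3077411 / 695888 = 4.42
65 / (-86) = -65 / 86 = -0.76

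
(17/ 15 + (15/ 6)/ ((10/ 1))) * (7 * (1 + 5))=581/ 10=58.10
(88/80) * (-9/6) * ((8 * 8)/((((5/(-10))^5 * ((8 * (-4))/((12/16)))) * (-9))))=44/5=8.80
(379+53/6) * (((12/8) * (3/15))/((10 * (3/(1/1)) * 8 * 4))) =2327/19200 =0.12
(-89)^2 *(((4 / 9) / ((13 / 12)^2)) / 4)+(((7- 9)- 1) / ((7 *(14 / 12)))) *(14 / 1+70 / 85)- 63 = 13705079 / 20111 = 681.47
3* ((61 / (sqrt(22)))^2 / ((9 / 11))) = 620.17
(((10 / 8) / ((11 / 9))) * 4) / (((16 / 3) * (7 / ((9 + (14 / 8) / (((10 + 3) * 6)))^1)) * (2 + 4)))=42225 / 256256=0.16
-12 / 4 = -3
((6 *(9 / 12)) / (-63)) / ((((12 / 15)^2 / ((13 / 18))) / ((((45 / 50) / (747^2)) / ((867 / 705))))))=-15275 / 144493082496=-0.00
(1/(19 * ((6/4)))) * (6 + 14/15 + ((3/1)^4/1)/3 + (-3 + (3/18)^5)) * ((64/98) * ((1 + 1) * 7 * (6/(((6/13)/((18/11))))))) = 211.10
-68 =-68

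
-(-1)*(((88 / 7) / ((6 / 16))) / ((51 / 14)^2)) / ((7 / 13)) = 36608 / 7803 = 4.69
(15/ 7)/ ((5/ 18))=54/ 7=7.71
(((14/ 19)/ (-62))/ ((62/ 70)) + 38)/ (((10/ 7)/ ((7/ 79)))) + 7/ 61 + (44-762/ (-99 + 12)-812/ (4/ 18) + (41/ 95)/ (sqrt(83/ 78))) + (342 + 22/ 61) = -83094249788213/ 25517135090 + 41 * sqrt(6474)/ 7885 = -3255.99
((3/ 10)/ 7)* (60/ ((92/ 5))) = 45/ 322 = 0.14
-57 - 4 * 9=-93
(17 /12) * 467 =7939 /12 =661.58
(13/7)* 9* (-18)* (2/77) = -4212/539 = -7.81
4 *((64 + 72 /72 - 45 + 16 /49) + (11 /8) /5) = 40379 /490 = 82.41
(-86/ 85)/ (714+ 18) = -43/ 31110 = -0.00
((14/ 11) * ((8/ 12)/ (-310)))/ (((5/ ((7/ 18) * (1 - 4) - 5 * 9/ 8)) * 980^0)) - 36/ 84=-912713/ 2148300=-0.42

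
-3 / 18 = -1 / 6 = -0.17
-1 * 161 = -161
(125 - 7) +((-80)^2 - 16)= 6502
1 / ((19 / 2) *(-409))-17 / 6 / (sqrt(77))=-17 *sqrt(77) / 462-2 / 7771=-0.32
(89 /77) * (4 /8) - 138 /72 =-1237 /924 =-1.34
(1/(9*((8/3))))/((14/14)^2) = 1/24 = 0.04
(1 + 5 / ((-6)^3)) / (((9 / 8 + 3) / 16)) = 3.79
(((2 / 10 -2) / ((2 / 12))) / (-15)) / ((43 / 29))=522 / 1075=0.49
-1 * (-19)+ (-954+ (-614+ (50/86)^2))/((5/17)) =-49100664/9245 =-5311.05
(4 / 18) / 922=1 / 4149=0.00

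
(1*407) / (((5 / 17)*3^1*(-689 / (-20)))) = 27676 / 2067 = 13.39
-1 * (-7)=7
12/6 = 2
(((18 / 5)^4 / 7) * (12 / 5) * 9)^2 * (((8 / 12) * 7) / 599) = 85691213438976 / 40947265625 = 2092.72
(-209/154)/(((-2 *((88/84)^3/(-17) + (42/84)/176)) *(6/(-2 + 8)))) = -37604952/3590659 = -10.47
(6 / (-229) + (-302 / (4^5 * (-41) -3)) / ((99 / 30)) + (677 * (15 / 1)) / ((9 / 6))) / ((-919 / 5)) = -10740423332920 / 291594802521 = -36.83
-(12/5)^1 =-12/5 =-2.40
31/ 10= 3.10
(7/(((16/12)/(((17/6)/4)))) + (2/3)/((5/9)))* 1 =4.92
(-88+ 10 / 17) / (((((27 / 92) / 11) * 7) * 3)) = -1503832 / 9639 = -156.02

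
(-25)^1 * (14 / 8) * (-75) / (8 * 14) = 1875 / 64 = 29.30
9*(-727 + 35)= -6228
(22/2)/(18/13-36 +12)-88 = -26015/294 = -88.49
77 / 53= 1.45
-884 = -884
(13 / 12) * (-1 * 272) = -884 / 3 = -294.67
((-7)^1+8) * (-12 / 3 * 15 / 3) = -20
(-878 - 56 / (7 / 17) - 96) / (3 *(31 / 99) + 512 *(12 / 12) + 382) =-36630 / 29533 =-1.24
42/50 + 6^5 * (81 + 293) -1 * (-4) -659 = 72689246/25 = 2907569.84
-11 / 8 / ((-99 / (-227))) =-3.15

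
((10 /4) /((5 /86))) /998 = 43 /998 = 0.04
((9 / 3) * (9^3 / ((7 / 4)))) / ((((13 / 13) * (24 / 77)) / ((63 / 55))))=45927 / 10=4592.70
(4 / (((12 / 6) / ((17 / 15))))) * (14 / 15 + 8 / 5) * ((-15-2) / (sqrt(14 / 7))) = -10982 * sqrt(2) / 225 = -69.03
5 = 5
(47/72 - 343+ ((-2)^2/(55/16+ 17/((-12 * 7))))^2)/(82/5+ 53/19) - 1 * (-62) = 6860985662713/155088020664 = 44.24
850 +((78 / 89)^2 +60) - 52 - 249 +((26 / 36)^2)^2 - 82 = 439073255857 / 831514896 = 528.04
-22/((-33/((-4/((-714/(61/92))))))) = 61/24633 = 0.00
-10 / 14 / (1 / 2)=-10 / 7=-1.43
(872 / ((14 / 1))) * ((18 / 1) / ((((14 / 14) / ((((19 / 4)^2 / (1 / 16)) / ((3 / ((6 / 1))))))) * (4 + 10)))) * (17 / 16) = 6020397 / 98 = 61432.62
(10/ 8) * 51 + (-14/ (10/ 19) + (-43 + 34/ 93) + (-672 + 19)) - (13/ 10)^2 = -3069811/ 4650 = -660.17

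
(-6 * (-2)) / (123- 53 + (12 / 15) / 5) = 150 / 877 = 0.17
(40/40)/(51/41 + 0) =41/51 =0.80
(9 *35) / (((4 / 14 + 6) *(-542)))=-2205 / 23848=-0.09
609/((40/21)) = 12789/40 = 319.72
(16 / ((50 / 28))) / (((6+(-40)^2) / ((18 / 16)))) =126 / 20075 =0.01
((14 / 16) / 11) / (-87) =-7 / 7656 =-0.00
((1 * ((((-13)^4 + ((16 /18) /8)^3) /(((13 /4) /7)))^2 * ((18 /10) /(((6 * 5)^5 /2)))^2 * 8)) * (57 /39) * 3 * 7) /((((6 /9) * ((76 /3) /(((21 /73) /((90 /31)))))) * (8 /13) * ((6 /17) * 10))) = 5485354402351377743 /99575136933187500000000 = 0.00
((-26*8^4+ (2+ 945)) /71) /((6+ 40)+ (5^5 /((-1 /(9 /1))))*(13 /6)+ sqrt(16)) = 211098 /8646025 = 0.02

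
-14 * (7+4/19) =-1918/19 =-100.95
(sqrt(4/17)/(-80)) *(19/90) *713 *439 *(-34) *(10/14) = 5947133 *sqrt(17)/2520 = 9730.42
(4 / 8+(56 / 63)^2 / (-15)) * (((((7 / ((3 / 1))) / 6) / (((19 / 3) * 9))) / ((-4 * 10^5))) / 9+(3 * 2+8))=56209204792391 / 8975448000000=6.26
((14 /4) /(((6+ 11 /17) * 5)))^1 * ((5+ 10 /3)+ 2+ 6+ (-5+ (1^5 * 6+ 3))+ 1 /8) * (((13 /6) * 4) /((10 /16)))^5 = 1421756248686592 /1287140625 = 1104585.02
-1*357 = -357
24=24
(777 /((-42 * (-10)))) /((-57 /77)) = -2849 /1140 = -2.50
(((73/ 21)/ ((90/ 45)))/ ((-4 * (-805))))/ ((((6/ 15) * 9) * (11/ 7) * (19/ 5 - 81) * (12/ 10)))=-1825/ 1771906752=-0.00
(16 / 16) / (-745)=-1 / 745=-0.00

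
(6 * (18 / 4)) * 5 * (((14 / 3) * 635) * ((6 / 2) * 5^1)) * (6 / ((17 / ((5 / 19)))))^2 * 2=103531.62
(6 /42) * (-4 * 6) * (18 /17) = -3.63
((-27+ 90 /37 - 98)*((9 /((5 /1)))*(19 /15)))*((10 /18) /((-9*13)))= 17233 /12987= 1.33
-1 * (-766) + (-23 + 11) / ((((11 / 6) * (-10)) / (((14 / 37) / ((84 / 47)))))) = 1559092 / 2035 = 766.14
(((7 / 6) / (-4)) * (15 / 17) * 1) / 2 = -35 / 272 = -0.13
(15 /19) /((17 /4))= 60 /323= 0.19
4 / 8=1 / 2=0.50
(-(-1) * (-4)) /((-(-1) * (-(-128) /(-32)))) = 1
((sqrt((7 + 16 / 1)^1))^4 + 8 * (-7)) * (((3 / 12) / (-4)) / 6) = -473 / 96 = -4.93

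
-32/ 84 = -8/ 21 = -0.38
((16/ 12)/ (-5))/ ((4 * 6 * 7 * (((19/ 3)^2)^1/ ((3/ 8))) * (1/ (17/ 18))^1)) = -17/ 1212960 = -0.00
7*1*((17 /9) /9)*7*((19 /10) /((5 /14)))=110789 /2025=54.71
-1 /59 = -0.02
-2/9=-0.22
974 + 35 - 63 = 946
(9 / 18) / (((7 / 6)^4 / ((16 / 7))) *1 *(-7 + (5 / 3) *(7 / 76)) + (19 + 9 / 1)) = 0.02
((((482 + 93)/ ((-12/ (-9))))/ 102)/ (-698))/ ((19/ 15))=-8625/ 1803632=-0.00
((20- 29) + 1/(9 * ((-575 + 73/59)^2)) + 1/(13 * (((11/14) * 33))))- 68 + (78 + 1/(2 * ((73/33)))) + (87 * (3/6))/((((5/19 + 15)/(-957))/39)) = -48451340327926661527/455501077471440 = -106369.32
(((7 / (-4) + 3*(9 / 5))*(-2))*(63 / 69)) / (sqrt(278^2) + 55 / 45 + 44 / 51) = -234549 / 9856190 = -0.02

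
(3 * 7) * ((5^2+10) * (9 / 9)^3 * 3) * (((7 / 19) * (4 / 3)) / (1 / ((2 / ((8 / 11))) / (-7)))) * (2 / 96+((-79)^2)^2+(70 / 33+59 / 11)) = -5038583449095 / 304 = -16574287661.50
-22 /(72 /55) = -605 /36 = -16.81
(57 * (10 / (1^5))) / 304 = 15 / 8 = 1.88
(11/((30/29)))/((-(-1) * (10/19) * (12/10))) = 6061/360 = 16.84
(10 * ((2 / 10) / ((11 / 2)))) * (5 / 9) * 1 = 20 / 99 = 0.20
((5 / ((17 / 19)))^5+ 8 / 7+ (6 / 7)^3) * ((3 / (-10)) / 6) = -2654931888681 / 9740219020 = -272.57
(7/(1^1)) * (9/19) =63/19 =3.32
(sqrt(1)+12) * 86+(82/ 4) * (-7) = 1949/ 2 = 974.50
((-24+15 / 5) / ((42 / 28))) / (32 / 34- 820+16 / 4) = 119 / 6928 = 0.02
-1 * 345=-345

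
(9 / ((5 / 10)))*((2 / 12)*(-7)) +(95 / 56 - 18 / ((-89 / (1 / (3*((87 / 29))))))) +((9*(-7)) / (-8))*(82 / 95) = -5910797 / 473480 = -12.48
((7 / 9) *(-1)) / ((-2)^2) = -7 / 36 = -0.19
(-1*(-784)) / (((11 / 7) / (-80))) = -439040 / 11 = -39912.73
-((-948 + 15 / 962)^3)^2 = -575251284066567679242797723261815761 / 792593364639928384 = -725783623394200078.10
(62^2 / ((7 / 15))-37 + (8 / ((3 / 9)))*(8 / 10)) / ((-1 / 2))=-575354 / 35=-16438.69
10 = 10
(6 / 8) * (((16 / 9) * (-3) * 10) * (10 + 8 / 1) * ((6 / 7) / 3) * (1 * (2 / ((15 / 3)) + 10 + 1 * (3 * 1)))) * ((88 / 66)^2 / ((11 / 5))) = -171520 / 77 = -2227.53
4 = 4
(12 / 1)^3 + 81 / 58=100305 / 58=1729.40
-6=-6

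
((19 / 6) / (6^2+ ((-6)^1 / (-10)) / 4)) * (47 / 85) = 1786 / 36873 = 0.05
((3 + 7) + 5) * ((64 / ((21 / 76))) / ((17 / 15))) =364800 / 119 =3065.55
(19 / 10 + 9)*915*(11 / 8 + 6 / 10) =1575813 / 80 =19697.66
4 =4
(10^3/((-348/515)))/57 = -25.96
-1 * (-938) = 938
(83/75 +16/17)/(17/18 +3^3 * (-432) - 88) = -2238/12842225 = -0.00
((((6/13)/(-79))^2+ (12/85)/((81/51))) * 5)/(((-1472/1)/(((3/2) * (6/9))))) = -0.00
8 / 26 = 4 / 13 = 0.31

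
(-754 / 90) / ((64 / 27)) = -3.53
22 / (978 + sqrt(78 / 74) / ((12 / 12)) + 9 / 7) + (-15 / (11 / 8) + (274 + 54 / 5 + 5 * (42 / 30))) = 4477133256456 / 15937771795 - 539 * sqrt(1443) / 869333007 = 280.91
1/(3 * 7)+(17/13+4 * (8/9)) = 4022/819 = 4.91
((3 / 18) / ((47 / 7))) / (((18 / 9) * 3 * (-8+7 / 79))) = -0.00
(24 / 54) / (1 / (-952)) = -3808 / 9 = -423.11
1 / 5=0.20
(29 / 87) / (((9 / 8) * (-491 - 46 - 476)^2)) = 8 / 27706563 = 0.00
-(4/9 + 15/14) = -191/126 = -1.52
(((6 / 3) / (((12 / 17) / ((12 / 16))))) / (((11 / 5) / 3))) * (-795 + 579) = -6885 / 11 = -625.91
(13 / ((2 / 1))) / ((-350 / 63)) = -117 / 100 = -1.17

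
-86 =-86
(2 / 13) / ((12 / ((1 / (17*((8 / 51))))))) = 1 / 208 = 0.00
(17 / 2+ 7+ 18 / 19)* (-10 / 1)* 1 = -3125 / 19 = -164.47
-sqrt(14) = -3.74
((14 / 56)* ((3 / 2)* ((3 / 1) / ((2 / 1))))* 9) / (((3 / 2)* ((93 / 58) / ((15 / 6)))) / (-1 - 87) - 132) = -43065 / 1122973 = -0.04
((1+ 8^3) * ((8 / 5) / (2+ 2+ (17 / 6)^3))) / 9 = 3.41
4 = 4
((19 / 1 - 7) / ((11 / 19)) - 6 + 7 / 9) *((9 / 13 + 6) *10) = 445150 / 429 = 1037.65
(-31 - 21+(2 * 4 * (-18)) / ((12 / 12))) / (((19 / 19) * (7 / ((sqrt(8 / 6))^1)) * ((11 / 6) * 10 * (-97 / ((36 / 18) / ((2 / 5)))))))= 56 * sqrt(3) / 1067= 0.09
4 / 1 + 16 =20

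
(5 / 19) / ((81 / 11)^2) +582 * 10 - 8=724518713 / 124659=5812.00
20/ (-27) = -20/ 27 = -0.74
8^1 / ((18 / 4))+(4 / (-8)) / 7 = 215 / 126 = 1.71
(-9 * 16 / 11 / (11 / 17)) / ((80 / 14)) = -2142 / 605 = -3.54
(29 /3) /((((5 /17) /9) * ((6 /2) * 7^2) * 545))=493 /133525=0.00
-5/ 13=-0.38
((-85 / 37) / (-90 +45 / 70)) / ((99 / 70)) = 0.02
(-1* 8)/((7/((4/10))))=-0.46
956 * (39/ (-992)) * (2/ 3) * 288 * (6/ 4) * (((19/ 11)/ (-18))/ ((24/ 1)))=59033/ 1364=43.28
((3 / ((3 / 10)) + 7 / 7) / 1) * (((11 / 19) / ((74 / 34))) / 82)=2057 / 57646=0.04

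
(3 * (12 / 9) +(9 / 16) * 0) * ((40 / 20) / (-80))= -1 / 10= -0.10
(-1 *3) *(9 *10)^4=-196830000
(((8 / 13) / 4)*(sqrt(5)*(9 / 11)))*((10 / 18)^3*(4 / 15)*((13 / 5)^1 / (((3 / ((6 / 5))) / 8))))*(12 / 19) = 512*sqrt(5) / 16929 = 0.07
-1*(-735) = 735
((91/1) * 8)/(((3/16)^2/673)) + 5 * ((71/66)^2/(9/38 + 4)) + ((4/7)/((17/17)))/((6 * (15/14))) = 13936186.34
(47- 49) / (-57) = 2 / 57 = 0.04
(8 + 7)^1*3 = 45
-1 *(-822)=822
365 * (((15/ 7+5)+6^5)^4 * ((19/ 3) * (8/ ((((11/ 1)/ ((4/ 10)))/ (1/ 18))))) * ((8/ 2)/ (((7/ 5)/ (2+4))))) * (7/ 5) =782111375467871301741568/ 237699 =3290343566728809552.17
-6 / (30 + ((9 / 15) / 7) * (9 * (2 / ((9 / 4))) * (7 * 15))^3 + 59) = -6 / 50803289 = -0.00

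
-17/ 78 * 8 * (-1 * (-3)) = -68/ 13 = -5.23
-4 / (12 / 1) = -1 / 3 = -0.33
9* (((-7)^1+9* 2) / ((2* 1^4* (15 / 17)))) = 561 / 10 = 56.10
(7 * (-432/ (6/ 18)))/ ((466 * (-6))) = 756/ 233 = 3.24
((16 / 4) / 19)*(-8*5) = -160 / 19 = -8.42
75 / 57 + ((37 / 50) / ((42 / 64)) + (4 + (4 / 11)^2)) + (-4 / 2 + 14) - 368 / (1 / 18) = -7972582067 / 1206975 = -6605.42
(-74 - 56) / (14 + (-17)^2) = -130 / 303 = -0.43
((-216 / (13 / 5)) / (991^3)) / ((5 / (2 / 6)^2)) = -24 / 12652149523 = -0.00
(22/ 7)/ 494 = 11/ 1729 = 0.01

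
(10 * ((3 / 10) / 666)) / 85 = 1 / 18870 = 0.00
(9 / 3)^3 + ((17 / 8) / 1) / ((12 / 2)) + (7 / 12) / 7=439 / 16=27.44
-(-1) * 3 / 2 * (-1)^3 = -3 / 2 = -1.50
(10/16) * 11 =6.88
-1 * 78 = -78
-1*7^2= -49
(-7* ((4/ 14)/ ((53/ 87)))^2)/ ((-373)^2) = -30276/ 2735693527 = -0.00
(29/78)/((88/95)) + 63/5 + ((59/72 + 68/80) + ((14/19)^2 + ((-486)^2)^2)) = 2073580084015594147/37168560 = 55788550431.21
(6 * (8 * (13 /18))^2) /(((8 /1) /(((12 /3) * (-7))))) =-18928 /27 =-701.04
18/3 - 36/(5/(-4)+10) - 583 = -20339/35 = -581.11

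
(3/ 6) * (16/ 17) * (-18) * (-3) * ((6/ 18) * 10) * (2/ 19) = 8.92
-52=-52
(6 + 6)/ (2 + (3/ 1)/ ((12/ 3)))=48/ 11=4.36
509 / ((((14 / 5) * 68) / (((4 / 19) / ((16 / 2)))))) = 2545 / 36176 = 0.07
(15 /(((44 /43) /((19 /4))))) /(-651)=-4085 /38192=-0.11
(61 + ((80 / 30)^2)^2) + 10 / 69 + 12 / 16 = 838073 / 7452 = 112.46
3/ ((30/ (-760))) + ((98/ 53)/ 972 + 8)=-1751495/ 25758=-68.00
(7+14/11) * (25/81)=2275/891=2.55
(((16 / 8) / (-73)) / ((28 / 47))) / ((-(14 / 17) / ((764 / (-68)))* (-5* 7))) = 8977 / 500780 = 0.02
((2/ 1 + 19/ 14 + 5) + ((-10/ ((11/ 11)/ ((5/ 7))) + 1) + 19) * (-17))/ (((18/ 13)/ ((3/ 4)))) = -12753/ 112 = -113.87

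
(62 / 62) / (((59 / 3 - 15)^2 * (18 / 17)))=17 / 392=0.04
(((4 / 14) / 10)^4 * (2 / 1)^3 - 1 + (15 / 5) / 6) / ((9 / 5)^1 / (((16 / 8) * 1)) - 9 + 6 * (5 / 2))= -500203 / 6902875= -0.07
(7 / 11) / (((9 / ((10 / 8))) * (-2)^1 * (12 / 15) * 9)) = -175 / 28512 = -0.01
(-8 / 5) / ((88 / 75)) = -15 / 11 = -1.36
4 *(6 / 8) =3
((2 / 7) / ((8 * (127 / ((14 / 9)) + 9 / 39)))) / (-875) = -13 / 26076750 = -0.00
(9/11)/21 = 0.04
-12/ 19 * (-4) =48/ 19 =2.53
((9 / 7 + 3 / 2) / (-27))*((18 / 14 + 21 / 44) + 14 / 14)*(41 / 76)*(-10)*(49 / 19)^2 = 111127835 / 10864656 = 10.23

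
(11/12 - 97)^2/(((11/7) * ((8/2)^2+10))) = 9305863/41184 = 225.96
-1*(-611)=611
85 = 85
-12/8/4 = -3/8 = -0.38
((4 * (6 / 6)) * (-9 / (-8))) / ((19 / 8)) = 36 / 19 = 1.89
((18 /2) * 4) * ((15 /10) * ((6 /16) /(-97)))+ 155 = 60059 /388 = 154.79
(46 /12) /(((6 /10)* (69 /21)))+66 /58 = 1609 /522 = 3.08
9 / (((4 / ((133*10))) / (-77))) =-460845 / 2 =-230422.50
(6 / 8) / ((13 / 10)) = 15 / 26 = 0.58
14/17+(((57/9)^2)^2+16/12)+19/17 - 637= 1342817/1377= 975.18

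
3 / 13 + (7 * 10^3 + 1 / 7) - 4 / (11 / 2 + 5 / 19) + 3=139556401 / 19929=7002.68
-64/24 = -8/3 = -2.67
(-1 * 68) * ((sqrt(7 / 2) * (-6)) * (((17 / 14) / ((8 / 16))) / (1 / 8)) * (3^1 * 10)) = 832320 * sqrt(14) / 7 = 444893.75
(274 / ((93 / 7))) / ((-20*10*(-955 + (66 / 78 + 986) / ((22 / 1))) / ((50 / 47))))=137137 / 1137775671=0.00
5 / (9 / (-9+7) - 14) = -10 / 37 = -0.27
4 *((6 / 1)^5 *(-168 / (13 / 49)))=-256048128 / 13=-19696009.85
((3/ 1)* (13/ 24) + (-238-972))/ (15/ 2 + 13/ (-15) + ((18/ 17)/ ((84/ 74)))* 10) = -17255595/ 227924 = -75.71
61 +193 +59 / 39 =9965 / 39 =255.51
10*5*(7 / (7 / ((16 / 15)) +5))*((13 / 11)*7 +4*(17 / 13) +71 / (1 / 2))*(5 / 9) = 3365600 / 1287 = 2615.07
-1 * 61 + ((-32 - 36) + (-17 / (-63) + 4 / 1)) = -7858 / 63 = -124.73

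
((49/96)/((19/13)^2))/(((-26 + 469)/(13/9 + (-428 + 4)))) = -31492643/138173472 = -0.23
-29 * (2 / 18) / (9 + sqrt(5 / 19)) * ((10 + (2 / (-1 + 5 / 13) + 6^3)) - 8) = -473309 / 6136 + 24911 * sqrt(95) / 55224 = -72.74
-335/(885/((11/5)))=-737/885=-0.83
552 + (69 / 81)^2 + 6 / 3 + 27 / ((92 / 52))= 9556964 / 16767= 569.99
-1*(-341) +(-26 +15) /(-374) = 11595 /34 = 341.03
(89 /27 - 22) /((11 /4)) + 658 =651.20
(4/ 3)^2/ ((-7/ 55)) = -880/ 63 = -13.97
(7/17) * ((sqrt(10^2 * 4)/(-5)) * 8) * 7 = -1568/17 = -92.24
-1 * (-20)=20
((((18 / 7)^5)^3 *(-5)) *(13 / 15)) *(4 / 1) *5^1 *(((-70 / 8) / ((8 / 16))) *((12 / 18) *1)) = 974514755713410662400 / 678223072849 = 1436864646.35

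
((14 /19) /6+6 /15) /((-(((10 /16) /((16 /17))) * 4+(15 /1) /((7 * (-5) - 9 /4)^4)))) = -2350072823968 /11940159635025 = -0.20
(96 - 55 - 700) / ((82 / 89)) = -58651 / 82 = -715.26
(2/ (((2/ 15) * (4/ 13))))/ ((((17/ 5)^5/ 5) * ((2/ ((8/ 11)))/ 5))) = 15234375/ 15618427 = 0.98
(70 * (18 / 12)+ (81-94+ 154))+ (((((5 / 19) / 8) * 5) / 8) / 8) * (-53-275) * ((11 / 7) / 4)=8364533 / 34048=245.67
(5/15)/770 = 1/2310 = 0.00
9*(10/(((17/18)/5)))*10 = 81000/17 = 4764.71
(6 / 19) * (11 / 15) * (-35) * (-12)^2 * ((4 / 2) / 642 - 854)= 2026391136 / 2033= 996749.21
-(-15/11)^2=-225/121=-1.86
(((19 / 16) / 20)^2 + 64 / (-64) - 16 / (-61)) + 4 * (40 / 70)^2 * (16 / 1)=6171600629 / 306073600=20.16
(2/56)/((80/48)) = 3/140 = 0.02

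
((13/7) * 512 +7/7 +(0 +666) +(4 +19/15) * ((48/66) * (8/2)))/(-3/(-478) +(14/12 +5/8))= 3606645752/3970505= 908.36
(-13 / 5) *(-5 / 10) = 13 / 10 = 1.30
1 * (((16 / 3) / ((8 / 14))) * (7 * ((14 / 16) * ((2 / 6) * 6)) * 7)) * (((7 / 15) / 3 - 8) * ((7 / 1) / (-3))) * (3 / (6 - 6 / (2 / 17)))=-5932871 / 6075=-976.60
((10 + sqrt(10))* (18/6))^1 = 3* sqrt(10) + 30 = 39.49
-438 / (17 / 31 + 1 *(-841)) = 0.52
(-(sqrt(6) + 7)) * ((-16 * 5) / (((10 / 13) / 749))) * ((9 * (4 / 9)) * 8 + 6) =2960048 * sqrt(6) + 20720336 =27970943.21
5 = 5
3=3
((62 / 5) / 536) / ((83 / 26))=403 / 55610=0.01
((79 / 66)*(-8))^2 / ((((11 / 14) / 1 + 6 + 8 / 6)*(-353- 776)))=-1397984 / 139751007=-0.01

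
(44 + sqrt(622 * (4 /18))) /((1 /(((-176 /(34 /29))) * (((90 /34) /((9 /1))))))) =-561440 /289 -25520 * sqrt(311) /867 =-2461.79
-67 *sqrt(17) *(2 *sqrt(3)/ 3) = -318.98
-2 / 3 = -0.67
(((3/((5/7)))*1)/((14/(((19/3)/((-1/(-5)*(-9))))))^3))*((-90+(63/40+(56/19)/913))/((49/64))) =110744148695/14382453393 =7.70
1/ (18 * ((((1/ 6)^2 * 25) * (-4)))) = -1/ 50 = -0.02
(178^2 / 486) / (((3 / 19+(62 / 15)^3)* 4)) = 0.23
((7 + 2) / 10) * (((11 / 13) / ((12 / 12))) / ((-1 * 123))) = -33 / 5330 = -0.01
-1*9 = -9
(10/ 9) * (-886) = -8860/ 9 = -984.44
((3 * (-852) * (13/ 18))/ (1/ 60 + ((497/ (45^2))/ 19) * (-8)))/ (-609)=-94699800/ 2707817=-34.97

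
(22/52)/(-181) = -11/4706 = -0.00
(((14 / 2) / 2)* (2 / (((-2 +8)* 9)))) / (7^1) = 1 / 54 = 0.02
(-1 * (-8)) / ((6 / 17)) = 68 / 3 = 22.67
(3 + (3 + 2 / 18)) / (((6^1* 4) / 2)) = 55 / 108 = 0.51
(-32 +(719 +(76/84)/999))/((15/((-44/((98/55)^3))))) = -2637684493400/7404475113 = -356.23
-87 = -87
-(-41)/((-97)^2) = 41/9409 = 0.00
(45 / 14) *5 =16.07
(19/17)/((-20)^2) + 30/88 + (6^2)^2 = 96966509/74800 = 1296.34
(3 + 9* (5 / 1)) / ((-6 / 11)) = -88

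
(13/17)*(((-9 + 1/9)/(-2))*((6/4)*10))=2600/51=50.98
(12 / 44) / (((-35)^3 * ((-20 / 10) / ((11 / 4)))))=3 / 343000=0.00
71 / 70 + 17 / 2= 333 / 35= 9.51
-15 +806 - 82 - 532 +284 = 461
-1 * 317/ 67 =-317/ 67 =-4.73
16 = 16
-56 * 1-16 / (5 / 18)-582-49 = -3723 / 5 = -744.60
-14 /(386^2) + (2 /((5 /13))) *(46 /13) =6853781 /372490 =18.40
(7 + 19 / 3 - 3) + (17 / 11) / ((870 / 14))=10.36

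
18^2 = 324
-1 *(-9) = 9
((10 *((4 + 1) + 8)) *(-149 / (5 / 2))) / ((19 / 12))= -4893.47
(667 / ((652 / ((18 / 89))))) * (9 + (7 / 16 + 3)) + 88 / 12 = 13796719 / 1392672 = 9.91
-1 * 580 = -580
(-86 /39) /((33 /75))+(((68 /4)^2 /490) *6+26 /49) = -99037 /105105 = -0.94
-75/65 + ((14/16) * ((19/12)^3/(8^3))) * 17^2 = 74216521/92012544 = 0.81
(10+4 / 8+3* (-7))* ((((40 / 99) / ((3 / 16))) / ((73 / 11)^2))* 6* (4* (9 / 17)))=-591360 / 90593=-6.53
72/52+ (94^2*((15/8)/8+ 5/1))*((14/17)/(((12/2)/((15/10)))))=67351157/7072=9523.64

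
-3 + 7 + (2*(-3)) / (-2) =7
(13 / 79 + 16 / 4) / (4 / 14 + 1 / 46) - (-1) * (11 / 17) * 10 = 2661256 / 132957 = 20.02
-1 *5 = -5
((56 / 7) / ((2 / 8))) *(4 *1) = 128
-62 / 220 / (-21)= 31 / 2310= 0.01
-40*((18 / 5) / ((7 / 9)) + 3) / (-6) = 356 / 7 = 50.86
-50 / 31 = -1.61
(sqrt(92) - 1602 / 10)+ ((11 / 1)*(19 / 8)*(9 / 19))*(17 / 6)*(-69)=-206361 / 80+ 2*sqrt(23)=-2569.92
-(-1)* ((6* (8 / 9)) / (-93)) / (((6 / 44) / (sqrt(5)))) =-352* sqrt(5) / 837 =-0.94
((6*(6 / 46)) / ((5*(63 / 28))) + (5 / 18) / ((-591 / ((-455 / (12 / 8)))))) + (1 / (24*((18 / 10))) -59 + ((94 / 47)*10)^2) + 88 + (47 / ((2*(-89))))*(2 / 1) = 560131311457 / 1306559160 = 428.71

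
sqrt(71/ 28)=sqrt(497)/ 14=1.59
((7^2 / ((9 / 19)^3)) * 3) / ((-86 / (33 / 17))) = -3697001 / 118422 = -31.22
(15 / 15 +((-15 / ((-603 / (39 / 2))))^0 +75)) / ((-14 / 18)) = -99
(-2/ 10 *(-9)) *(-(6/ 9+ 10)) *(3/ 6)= -48/ 5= -9.60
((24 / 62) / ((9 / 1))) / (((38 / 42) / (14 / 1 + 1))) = 420 / 589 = 0.71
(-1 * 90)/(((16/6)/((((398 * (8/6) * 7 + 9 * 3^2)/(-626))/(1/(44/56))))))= 160.79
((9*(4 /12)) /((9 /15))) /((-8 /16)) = -10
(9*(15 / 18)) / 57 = 5 / 38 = 0.13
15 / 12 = 5 / 4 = 1.25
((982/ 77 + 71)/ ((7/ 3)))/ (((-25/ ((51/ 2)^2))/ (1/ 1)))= -50321547/ 53900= -933.61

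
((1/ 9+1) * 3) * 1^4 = 10/ 3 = 3.33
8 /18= 4 /9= 0.44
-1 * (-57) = 57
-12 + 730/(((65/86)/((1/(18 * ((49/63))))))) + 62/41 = 218268/3731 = 58.50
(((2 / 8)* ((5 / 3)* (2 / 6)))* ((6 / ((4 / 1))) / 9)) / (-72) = -5 / 15552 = -0.00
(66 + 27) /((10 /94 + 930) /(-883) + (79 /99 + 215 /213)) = 27129079197 /219955969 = 123.34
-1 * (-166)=166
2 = 2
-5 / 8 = -0.62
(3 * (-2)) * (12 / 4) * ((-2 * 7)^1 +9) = 90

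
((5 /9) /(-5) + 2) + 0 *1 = 17 /9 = 1.89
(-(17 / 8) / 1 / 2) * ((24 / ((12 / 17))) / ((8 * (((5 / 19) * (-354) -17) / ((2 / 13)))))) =0.01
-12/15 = -4/5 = -0.80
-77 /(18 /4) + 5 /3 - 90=-949 /9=-105.44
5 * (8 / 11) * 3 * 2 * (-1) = -240 / 11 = -21.82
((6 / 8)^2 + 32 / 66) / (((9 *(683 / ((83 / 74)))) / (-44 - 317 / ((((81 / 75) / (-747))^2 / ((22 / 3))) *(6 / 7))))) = -438527408751901 / 1768565664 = -247956.53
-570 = -570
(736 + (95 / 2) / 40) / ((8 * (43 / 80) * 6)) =58975 / 2064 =28.57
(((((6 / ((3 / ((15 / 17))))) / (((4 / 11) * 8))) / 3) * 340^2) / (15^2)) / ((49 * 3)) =935 / 1323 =0.71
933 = 933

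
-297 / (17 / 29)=-506.65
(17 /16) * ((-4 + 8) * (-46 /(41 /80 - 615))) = 15640 /49159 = 0.32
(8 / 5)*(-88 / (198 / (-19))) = 608 / 45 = 13.51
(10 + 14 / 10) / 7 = 57 / 35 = 1.63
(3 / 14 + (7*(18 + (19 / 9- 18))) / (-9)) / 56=-1619 / 63504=-0.03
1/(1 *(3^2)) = 1/9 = 0.11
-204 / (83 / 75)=-15300 / 83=-184.34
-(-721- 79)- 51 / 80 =63949 / 80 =799.36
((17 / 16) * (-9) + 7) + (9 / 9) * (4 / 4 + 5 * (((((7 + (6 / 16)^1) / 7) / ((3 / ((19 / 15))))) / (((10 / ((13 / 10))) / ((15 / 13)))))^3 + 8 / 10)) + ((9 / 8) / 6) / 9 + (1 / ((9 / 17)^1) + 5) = 8865626294561 / 948326400000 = 9.35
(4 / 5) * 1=4 / 5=0.80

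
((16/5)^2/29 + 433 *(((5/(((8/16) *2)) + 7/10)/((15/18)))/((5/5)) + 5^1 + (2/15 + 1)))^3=1824223718030813834489/10289109375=177296561980.69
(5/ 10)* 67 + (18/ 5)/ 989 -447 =-4089479/ 9890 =-413.50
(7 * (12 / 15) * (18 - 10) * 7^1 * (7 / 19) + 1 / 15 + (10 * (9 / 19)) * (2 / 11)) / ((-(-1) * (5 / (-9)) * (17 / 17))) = -1095351 / 5225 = -209.64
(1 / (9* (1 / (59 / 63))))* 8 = 472 / 567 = 0.83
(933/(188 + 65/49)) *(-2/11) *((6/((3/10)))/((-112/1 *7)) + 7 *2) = -232317/18554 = -12.52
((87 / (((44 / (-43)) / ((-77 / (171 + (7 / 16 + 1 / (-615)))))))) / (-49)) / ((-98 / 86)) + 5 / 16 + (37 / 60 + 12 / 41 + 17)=107641614780241 / 5693587806480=18.91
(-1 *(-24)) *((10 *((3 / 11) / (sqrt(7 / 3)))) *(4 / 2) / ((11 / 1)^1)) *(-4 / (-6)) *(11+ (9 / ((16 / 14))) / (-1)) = 3000 *sqrt(21) / 847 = 16.23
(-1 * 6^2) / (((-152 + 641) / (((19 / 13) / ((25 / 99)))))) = -22572 / 52975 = -0.43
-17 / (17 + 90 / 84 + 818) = -238 / 11705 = -0.02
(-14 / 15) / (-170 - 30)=7 / 1500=0.00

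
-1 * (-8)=8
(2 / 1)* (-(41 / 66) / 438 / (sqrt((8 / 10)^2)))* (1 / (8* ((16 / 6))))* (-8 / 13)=205 / 2004288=0.00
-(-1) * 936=936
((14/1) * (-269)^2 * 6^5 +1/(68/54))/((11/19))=13606604562.83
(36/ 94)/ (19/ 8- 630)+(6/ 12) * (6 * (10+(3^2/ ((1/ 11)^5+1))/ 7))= 3002431850241/ 88681082756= 33.86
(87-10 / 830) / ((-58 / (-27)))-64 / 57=5401742 / 137199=39.37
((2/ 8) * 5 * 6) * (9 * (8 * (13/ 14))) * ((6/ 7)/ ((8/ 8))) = 21060/ 49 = 429.80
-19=-19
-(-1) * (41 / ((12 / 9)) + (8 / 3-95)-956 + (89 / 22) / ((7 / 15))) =-932237 / 924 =-1008.91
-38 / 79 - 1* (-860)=67902 / 79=859.52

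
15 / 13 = 1.15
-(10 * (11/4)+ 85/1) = -225/2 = -112.50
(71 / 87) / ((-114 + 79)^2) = 71 / 106575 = 0.00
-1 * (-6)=6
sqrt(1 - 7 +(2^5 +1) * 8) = 16.06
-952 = -952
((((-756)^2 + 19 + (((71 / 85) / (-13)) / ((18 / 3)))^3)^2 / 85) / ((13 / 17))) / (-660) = -27745798446198704736750836312413921 / 3643665181919205686100000000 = -7614804.62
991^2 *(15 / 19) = 14731215 / 19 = 775327.11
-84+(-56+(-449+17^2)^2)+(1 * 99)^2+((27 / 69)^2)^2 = 9867480062 / 279841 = 35261.02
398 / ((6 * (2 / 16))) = 1592 / 3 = 530.67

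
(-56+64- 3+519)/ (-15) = -524/ 15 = -34.93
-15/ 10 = -3/ 2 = -1.50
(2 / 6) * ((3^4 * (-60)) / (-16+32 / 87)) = 7047 / 68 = 103.63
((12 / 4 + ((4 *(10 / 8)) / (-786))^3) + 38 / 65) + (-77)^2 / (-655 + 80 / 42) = -36587089243351 / 6659834702040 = -5.49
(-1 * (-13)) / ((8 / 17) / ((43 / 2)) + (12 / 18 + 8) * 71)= 28509 / 1349474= 0.02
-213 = -213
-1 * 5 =-5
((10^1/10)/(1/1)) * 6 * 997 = 5982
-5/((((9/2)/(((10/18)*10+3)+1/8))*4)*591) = -3125/765936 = -0.00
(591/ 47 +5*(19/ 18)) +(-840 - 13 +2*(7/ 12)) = -352774/ 423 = -833.98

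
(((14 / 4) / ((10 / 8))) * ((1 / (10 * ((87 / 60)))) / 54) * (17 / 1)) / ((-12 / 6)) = -119 / 3915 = -0.03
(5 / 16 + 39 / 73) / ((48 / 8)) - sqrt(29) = 989 / 7008 - sqrt(29) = -5.24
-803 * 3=-2409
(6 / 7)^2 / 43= 0.02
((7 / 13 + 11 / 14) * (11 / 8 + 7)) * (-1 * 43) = -694321 / 1456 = -476.87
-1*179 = -179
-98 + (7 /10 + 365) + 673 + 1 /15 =28223 /30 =940.77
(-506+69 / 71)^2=255053.45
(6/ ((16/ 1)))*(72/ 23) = 27/ 23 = 1.17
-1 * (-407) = 407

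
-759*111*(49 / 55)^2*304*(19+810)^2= -3841907234303376 / 275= -13970571761103.19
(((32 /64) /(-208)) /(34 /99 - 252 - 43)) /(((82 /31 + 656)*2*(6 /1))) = 11 /10656998144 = 0.00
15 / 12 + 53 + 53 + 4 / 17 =7309 / 68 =107.49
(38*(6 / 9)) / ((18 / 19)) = 722 / 27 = 26.74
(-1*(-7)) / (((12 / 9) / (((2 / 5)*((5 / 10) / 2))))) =21 / 40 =0.52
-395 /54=-7.31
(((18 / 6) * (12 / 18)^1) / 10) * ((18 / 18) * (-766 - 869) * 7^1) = -2289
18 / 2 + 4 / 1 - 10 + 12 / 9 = 13 / 3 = 4.33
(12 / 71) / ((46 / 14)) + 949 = 1549801 / 1633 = 949.05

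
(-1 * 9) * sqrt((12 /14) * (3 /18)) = -9 * sqrt(7) /7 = -3.40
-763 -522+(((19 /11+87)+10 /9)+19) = -116440 /99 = -1176.16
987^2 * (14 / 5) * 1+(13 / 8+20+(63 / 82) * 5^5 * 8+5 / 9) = 40544283817 / 14760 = 2746902.70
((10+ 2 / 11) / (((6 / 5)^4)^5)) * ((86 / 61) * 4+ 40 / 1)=19359588623046875 / 1597189006043136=12.12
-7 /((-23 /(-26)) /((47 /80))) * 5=-4277 /184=-23.24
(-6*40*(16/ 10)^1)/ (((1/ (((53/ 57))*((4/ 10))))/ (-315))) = 854784/ 19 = 44988.63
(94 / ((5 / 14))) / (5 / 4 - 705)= -5264 / 14075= -0.37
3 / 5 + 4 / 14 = 31 / 35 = 0.89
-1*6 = -6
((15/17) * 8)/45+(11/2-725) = -719.34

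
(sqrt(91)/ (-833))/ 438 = -sqrt(91)/ 364854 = -0.00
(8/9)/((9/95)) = 760/81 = 9.38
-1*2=-2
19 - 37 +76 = 58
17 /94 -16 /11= -1317 /1034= -1.27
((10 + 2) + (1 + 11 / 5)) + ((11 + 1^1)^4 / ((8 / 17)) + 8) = 220436 / 5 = 44087.20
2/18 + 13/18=5/6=0.83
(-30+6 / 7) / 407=-204 / 2849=-0.07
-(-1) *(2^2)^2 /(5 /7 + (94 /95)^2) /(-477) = -1010800 /51028029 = -0.02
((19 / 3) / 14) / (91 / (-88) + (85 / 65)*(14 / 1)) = 10868 / 414981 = 0.03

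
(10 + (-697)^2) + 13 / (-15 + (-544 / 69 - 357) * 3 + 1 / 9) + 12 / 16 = 446322593561 / 918700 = 485819.74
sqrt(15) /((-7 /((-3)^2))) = -9 * sqrt(15) /7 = -4.98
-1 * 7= -7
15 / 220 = 3 / 44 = 0.07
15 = 15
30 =30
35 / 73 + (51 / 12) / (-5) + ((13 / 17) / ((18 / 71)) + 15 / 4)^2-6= 5388068129 / 136708560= 39.41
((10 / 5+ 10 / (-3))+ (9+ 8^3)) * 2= 3118 / 3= 1039.33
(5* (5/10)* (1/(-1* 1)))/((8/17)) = -5.31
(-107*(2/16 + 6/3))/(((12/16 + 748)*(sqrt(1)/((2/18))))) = -1819/53910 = -0.03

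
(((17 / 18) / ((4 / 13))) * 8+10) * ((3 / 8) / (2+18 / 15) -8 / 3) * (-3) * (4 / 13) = 304469 / 3744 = 81.32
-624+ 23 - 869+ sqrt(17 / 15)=-1470+ sqrt(255) / 15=-1468.94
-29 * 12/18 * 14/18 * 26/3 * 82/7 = -123656/81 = -1526.62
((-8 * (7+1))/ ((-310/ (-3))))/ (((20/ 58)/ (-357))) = 496944/ 775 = 641.22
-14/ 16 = -7/ 8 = -0.88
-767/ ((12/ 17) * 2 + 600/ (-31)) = 404209/ 9456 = 42.75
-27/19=-1.42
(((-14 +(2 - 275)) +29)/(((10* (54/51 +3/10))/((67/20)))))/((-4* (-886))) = -48977/2728880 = -0.02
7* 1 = 7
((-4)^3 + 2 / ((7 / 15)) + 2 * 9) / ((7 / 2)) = -584 / 49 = -11.92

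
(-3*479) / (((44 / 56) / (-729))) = 1333274.73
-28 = -28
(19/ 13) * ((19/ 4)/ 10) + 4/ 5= 777/ 520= 1.49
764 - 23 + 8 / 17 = 12605 / 17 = 741.47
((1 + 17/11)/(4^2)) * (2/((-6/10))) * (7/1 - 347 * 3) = 548.33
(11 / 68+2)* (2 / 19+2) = 1470 / 323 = 4.55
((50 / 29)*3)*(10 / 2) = 750 / 29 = 25.86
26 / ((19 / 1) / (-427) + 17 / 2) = 22204 / 7221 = 3.07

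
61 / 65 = 0.94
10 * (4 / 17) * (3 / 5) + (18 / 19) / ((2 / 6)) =1374 / 323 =4.25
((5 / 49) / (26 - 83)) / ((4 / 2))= -5 / 5586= -0.00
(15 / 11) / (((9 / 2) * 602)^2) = 5 / 26908497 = 0.00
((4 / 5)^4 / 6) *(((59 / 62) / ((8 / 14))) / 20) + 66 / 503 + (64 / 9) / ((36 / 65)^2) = 828368278558 / 35522803125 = 23.32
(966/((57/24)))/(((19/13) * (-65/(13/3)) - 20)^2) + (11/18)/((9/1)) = 273655409/914242950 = 0.30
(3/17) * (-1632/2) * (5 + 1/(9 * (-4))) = -716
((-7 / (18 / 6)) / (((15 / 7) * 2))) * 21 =-343 / 30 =-11.43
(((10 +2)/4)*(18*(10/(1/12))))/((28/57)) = 92340/7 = 13191.43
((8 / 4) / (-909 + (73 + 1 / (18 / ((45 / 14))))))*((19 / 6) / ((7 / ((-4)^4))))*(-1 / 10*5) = 9728 / 70209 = 0.14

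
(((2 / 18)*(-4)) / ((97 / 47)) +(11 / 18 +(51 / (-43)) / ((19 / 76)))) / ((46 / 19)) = -6202949 / 3453588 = -1.80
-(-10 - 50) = 60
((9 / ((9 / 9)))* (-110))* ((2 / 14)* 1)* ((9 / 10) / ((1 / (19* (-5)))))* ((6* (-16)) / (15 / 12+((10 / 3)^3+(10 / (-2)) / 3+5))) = -175519872 / 6293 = -27891.29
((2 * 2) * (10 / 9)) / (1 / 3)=40 / 3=13.33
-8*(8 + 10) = -144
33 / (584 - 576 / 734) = 12111 / 214040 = 0.06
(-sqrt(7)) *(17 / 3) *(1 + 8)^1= -51 *sqrt(7)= -134.93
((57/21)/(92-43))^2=361/117649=0.00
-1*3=-3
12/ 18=2/ 3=0.67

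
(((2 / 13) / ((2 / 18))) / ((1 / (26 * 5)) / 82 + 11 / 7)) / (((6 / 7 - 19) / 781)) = -188283480 / 4964303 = -37.93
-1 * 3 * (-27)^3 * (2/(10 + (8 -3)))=39366/5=7873.20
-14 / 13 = -1.08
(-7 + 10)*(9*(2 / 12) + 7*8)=172.50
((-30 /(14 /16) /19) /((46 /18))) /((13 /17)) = -36720 /39767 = -0.92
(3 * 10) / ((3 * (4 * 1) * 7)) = 5 / 14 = 0.36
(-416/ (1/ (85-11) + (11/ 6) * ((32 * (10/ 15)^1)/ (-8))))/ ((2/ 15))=2077920/ 3247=639.95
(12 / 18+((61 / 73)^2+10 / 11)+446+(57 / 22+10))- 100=11538295 / 31974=360.86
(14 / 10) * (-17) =-119 / 5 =-23.80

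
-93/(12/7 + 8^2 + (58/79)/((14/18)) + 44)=-79/94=-0.84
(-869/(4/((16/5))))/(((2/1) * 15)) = -1738/75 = -23.17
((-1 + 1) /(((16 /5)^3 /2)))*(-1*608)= 0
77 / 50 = 1.54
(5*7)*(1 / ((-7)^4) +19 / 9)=228140 / 3087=73.90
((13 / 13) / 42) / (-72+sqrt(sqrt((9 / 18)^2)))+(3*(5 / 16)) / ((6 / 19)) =6893287 / 2322208 -sqrt(2) / 435414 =2.97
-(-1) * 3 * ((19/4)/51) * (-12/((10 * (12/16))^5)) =-608/4303125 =-0.00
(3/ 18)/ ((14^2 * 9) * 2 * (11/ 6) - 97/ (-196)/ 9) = 294/ 11409649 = 0.00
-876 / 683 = -1.28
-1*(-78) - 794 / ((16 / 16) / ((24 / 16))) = -1113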